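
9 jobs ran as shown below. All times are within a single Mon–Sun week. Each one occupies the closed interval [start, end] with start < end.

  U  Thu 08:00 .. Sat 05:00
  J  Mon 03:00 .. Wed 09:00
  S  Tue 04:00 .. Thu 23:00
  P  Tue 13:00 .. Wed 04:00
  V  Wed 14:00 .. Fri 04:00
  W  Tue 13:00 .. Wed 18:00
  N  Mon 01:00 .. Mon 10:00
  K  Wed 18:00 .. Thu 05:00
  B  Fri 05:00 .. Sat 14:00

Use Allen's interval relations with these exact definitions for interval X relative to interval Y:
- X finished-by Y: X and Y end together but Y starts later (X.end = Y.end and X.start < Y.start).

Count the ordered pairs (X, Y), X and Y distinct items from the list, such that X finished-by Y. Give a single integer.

0

Checking all 72 ordered pairs for relation 'finished-by'; matching pairs in alphabetical order:
No pair satisfies it.
Count: 0.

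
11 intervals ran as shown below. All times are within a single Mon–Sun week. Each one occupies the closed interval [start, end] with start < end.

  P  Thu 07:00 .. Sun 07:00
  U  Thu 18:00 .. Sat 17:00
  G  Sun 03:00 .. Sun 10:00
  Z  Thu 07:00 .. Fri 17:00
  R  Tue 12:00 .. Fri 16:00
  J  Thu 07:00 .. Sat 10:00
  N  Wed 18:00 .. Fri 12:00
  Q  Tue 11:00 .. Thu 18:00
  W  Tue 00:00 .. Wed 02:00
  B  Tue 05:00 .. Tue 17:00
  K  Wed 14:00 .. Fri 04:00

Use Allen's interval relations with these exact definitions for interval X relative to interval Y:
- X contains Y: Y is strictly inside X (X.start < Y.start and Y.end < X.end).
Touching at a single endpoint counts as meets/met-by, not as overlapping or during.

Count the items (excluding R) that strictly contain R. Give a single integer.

Target R = [Tue 12:00, Fri 16:00].
B [Tue 05:00, Tue 17:00] → overlaps → no.
G [Sun 03:00, Sun 10:00] → after → no.
J [Thu 07:00, Sat 10:00] → overlapped-by → no.
K [Wed 14:00, Fri 04:00] → during → no.
N [Wed 18:00, Fri 12:00] → during → no.
P [Thu 07:00, Sun 07:00] → overlapped-by → no.
Q [Tue 11:00, Thu 18:00] → overlaps → no.
U [Thu 18:00, Sat 17:00] → overlapped-by → no.
W [Tue 00:00, Wed 02:00] → overlaps → no.
Z [Thu 07:00, Fri 17:00] → overlapped-by → no.
Total: 0.

0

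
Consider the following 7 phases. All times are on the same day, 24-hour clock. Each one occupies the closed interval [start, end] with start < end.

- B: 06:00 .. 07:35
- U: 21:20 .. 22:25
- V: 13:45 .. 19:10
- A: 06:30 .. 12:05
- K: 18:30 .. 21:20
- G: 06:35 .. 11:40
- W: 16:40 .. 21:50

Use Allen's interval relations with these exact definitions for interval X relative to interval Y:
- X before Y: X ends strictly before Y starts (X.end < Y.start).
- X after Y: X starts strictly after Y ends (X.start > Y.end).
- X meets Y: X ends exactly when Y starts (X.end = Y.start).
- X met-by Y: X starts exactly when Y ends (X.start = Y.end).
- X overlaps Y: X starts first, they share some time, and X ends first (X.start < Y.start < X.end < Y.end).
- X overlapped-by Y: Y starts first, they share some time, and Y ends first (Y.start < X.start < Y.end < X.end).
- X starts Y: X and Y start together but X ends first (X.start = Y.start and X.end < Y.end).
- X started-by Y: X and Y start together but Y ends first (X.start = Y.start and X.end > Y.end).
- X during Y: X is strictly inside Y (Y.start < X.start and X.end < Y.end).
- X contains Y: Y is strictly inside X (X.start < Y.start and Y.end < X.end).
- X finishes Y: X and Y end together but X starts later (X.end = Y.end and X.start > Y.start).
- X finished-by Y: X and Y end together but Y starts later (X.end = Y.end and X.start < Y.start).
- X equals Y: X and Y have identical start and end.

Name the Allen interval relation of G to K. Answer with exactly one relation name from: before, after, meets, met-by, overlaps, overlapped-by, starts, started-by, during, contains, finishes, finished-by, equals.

G = [06:35, 11:40]; K = [18:30, 21:20].
Compare endpoints: G.start < K.start, G.start < K.end, G.end < K.start, G.end < K.end.
That pattern is 'before'.

before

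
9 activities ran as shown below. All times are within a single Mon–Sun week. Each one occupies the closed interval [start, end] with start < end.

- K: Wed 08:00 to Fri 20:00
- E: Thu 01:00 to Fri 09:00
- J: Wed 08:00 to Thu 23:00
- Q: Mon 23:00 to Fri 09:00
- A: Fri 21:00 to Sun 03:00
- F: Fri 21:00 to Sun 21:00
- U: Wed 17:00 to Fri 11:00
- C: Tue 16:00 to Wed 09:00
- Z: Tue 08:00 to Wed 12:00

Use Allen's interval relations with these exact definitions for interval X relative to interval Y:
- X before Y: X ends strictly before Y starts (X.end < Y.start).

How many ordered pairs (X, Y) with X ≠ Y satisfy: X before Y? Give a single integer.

Checking all 72 ordered pairs for relation 'before'; matching pairs in alphabetical order:
(C, A): C before A ✓
(C, E): C before E ✓
(C, F): C before F ✓
(C, U): C before U ✓
(E, A): E before A ✓
(E, F): E before F ✓
(J, A): J before A ✓
(J, F): J before F ✓
(K, A): K before A ✓
(K, F): K before F ✓
(Q, A): Q before A ✓
(Q, F): Q before F ✓
(U, A): U before A ✓
(U, F): U before F ✓
(Z, A): Z before A ✓
(Z, E): Z before E ✓
(Z, F): Z before F ✓
(Z, U): Z before U ✓
Count: 18.

18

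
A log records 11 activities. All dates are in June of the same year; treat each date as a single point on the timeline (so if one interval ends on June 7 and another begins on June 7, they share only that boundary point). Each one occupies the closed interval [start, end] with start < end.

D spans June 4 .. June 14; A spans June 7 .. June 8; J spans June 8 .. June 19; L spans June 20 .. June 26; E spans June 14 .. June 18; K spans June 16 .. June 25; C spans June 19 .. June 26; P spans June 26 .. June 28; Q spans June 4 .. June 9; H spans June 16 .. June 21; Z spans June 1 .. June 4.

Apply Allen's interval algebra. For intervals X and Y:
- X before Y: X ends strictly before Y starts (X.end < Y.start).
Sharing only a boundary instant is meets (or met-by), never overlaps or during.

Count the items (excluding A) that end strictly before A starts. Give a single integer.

Target A = [June 7, June 8].
C [June 19, June 26] → after → no.
D [June 4, June 14] → contains → no.
E [June 14, June 18] → after → no.
H [June 16, June 21] → after → no.
J [June 8, June 19] → met-by → no.
K [June 16, June 25] → after → no.
L [June 20, June 26] → after → no.
P [June 26, June 28] → after → no.
Q [June 4, June 9] → contains → no.
Z [June 1, June 4] → before → counts.
Total: 1.

1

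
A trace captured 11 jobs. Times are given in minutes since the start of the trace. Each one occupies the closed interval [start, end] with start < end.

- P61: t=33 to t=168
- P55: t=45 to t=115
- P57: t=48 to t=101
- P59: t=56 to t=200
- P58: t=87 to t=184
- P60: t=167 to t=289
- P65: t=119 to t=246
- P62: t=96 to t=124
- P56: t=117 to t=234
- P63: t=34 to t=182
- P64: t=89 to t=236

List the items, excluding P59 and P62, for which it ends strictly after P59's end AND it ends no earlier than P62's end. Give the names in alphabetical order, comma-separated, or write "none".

Conditions: its end is strictly after P59's end (X.end > t=200) AND its end is no earlier than P62's end (X.end >= t=124).
P55: end t=115 > t=200? ✗; end t=115 >= t=124? ✗ → no.
P56: end t=234 > t=200? ✓; end t=234 >= t=124? ✓ → yes.
P57: end t=101 > t=200? ✗; end t=101 >= t=124? ✗ → no.
P58: end t=184 > t=200? ✗; end t=184 >= t=124? ✓ → no.
P60: end t=289 > t=200? ✓; end t=289 >= t=124? ✓ → yes.
P61: end t=168 > t=200? ✗; end t=168 >= t=124? ✓ → no.
P63: end t=182 > t=200? ✗; end t=182 >= t=124? ✓ → no.
P64: end t=236 > t=200? ✓; end t=236 >= t=124? ✓ → yes.
P65: end t=246 > t=200? ✓; end t=246 >= t=124? ✓ → yes.
Result: P56, P60, P64, P65.

P56, P60, P64, P65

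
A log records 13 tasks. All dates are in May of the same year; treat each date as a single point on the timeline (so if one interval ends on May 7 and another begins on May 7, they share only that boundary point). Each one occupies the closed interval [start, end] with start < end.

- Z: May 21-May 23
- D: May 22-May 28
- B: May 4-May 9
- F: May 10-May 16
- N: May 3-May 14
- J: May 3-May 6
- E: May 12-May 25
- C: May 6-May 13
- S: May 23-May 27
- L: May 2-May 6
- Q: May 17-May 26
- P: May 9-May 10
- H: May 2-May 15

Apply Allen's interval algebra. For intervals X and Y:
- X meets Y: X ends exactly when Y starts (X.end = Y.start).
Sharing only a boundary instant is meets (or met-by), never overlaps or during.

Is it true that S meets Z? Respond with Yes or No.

No

S = [May 23, May 27], Z = [May 21, May 23].
Actual relation of S to Z: met-by.
Asked whether 'meets' holds → No.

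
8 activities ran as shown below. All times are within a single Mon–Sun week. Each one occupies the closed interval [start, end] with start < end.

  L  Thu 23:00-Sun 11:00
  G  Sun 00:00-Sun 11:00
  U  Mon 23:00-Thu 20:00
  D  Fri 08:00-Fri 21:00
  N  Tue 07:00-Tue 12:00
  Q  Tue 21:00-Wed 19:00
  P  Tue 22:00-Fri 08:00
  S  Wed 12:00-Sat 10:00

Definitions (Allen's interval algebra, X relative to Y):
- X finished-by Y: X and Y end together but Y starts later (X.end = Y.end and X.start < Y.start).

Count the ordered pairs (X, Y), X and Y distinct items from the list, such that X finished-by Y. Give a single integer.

Checking all 56 ordered pairs for relation 'finished-by'; matching pairs in alphabetical order:
(L, G): L finished-by G ✓
Count: 1.

1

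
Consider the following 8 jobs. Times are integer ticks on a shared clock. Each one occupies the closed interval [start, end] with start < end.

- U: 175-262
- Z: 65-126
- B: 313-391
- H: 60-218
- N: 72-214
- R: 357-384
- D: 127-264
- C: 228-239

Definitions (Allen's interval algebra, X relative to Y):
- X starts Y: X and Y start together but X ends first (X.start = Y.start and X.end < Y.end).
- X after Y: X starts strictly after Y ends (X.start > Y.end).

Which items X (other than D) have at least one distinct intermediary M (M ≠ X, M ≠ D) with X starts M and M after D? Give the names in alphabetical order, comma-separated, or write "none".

Target D = [127, 264].
Intermediaries M with M after D: B, R.
Via B — items with X starts B: none.
Via R — items with X starts R: none.
Union: none.

none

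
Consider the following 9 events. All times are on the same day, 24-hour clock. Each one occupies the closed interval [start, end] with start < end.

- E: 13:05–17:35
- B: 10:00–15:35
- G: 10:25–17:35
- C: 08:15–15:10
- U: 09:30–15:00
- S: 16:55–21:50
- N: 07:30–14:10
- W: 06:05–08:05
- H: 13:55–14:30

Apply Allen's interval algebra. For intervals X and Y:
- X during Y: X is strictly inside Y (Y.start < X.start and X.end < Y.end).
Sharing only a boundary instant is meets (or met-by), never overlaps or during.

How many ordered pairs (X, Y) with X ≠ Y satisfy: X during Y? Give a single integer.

Checking all 72 ordered pairs for relation 'during'; matching pairs in alphabetical order:
(H, B): H during B ✓
(H, C): H during C ✓
(H, E): H during E ✓
(H, G): H during G ✓
(H, U): H during U ✓
(U, C): U during C ✓
Count: 6.

6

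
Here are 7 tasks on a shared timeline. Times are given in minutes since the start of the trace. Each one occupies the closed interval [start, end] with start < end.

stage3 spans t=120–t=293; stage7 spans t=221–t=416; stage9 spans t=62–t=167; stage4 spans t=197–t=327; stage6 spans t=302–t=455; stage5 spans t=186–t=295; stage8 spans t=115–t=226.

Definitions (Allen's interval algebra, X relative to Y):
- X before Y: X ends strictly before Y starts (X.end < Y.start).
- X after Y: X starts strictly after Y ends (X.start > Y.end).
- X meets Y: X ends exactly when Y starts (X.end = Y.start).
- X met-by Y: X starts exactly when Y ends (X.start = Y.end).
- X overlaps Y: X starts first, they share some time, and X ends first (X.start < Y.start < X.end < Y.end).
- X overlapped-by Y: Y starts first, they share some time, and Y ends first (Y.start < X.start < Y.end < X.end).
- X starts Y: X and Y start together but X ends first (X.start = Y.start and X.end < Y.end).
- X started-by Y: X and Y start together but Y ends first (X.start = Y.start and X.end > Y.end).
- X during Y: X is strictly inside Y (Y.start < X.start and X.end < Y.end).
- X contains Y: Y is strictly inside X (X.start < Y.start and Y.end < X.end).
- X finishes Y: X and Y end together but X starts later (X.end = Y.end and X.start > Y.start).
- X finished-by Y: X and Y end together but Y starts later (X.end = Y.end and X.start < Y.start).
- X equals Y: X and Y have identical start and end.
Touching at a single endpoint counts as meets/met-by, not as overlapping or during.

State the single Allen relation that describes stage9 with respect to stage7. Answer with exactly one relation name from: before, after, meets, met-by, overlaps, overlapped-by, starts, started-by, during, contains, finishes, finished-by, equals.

stage9 = [t=62, t=167]; stage7 = [t=221, t=416].
Compare endpoints: stage9.start < stage7.start, stage9.start < stage7.end, stage9.end < stage7.start, stage9.end < stage7.end.
That pattern is 'before'.

before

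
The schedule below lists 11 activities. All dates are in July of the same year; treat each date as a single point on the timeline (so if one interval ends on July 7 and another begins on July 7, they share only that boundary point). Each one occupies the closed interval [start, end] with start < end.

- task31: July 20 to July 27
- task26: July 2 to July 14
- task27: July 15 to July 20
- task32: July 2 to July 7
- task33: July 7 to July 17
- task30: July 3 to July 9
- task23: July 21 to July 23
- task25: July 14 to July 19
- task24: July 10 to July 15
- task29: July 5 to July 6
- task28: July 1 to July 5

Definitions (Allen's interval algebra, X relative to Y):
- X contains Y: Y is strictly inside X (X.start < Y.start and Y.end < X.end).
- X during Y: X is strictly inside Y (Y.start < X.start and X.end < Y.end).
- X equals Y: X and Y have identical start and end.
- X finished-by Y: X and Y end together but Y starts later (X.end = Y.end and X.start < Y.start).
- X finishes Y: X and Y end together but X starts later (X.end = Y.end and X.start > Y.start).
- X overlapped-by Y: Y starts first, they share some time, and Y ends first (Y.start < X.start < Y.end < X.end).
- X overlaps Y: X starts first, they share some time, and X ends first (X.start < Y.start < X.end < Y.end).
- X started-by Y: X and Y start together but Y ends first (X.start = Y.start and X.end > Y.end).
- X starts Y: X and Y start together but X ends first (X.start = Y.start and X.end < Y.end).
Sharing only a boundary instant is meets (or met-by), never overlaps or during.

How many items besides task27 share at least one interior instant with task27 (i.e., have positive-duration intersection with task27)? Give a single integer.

2

Target task27 = [July 15, July 20].
task23 [July 21, July 23] → after → no.
task24 [July 10, July 15] → meets → no.
task25 [July 14, July 19] → overlaps → counts.
task26 [July 2, July 14] → before → no.
task28 [July 1, July 5] → before → no.
task29 [July 5, July 6] → before → no.
task30 [July 3, July 9] → before → no.
task31 [July 20, July 27] → met-by → no.
task32 [July 2, July 7] → before → no.
task33 [July 7, July 17] → overlaps → counts.
Total: 2.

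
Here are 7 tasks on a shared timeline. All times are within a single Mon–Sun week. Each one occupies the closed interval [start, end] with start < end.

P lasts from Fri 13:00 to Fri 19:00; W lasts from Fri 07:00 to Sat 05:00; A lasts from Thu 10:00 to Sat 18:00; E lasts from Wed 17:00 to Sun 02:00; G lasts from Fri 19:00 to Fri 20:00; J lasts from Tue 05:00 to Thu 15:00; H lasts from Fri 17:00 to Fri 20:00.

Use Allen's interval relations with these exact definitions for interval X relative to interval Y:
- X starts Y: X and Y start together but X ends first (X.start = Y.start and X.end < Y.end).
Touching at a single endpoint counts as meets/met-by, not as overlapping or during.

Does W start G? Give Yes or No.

No

W = [Fri 07:00, Sat 05:00], G = [Fri 19:00, Fri 20:00].
Actual relation of W to G: contains.
Asked whether 'starts' holds → No.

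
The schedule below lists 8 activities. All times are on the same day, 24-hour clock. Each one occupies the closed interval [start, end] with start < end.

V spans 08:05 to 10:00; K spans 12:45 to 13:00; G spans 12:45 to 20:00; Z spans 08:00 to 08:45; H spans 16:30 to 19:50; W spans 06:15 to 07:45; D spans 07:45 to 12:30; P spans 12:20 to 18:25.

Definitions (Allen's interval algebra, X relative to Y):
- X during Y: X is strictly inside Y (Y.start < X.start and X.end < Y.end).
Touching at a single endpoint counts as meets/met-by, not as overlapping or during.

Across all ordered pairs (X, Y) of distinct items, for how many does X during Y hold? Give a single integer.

Checking all 56 ordered pairs for relation 'during'; matching pairs in alphabetical order:
(H, G): H during G ✓
(K, P): K during P ✓
(V, D): V during D ✓
(Z, D): Z during D ✓
Count: 4.

4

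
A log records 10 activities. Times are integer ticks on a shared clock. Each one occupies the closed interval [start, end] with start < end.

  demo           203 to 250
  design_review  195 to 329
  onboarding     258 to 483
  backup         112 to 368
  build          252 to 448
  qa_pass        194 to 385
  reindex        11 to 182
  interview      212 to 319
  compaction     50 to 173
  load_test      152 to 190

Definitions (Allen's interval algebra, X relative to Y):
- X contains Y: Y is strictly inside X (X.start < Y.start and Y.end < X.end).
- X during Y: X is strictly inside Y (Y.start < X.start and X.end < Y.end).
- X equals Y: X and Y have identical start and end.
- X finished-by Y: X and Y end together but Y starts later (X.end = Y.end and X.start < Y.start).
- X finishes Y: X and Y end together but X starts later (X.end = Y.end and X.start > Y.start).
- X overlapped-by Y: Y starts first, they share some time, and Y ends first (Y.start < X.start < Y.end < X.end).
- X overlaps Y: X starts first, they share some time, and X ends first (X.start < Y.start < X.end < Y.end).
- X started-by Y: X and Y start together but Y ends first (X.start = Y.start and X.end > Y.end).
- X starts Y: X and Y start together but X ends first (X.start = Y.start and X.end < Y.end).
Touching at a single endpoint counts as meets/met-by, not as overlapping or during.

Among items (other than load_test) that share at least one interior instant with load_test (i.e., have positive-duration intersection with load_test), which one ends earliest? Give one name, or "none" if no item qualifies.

Target load_test = [152, 190].
backup [112, 368] → contains → candidate.
build [252, 448] → after → excluded.
compaction [50, 173] → overlaps → candidate.
demo [203, 250] → after → excluded.
design_review [195, 329] → after → excluded.
interview [212, 319] → after → excluded.
onboarding [258, 483] → after → excluded.
qa_pass [194, 385] → after → excluded.
reindex [11, 182] → overlaps → candidate.
Among candidates, earliest end is 173 → compaction.

compaction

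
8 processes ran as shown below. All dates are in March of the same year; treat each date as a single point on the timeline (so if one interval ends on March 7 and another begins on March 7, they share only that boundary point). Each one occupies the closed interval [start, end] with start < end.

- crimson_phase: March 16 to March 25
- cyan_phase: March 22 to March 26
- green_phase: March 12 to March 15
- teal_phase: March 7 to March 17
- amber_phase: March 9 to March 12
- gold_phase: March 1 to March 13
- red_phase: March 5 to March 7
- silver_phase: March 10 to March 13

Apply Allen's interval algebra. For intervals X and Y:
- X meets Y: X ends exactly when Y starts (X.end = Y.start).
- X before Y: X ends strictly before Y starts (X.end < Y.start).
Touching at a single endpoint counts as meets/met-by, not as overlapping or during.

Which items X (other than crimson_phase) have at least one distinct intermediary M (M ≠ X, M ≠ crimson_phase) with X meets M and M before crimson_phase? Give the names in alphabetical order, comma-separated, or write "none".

Target crimson_phase = [March 16, March 25].
Intermediaries M with M before crimson_phase: amber_phase, gold_phase, green_phase, red_phase, silver_phase.
Via amber_phase — items with X meets amber_phase: none.
Via gold_phase — items with X meets gold_phase: none.
Via green_phase — items with X meets green_phase: amber_phase.
Via red_phase — items with X meets red_phase: none.
Via silver_phase — items with X meets silver_phase: none.
Union: amber_phase.

amber_phase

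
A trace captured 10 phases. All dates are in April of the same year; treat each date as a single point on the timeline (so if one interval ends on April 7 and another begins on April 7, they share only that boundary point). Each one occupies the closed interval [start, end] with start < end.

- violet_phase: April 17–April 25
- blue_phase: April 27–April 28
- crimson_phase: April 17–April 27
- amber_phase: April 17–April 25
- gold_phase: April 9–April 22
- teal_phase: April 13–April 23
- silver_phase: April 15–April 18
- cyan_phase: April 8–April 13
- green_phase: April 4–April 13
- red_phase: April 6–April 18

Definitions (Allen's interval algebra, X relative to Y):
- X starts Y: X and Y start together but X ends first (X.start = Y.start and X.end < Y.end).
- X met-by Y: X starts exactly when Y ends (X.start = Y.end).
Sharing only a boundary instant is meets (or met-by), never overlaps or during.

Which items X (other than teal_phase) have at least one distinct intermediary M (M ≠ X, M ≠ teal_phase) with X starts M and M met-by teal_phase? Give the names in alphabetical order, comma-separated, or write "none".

none

Target teal_phase = [April 13, April 23].
Intermediaries M with M met-by teal_phase: none.
Union: none.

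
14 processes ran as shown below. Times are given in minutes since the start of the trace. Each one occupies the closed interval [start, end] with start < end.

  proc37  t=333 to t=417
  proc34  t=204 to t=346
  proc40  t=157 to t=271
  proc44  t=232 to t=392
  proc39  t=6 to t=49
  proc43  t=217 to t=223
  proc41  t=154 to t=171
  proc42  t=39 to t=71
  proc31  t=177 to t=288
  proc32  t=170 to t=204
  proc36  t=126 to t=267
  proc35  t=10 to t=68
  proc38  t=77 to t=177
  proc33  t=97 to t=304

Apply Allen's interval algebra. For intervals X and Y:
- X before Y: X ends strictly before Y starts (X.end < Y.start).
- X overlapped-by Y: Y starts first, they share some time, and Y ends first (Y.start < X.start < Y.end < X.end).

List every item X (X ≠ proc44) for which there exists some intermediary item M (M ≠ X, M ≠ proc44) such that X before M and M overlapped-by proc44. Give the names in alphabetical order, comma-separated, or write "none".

proc31, proc32, proc33, proc35, proc36, proc38, proc39, proc40, proc41, proc42, proc43

Target proc44 = [t=232, t=392].
Intermediaries M with M overlapped-by proc44: proc37.
Via proc37 — items with X before proc37: proc31, proc32, proc33, proc35, proc36, proc38, proc39, proc40, proc41, proc42, proc43.
Union: proc31, proc32, proc33, proc35, proc36, proc38, proc39, proc40, proc41, proc42, proc43.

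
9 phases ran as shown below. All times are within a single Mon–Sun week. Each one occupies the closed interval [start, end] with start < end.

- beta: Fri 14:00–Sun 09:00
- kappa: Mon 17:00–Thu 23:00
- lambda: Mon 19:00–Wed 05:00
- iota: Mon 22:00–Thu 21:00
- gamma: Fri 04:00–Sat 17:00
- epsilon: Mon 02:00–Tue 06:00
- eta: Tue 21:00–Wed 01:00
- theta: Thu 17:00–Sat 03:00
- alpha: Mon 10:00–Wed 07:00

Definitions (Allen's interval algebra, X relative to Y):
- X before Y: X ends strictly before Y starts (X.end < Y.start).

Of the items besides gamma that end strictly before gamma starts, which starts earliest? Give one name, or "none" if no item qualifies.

epsilon

Target gamma = [Fri 04:00, Sat 17:00].
alpha [Mon 10:00, Wed 07:00] → before → candidate.
beta [Fri 14:00, Sun 09:00] → overlapped-by → excluded.
epsilon [Mon 02:00, Tue 06:00] → before → candidate.
eta [Tue 21:00, Wed 01:00] → before → candidate.
iota [Mon 22:00, Thu 21:00] → before → candidate.
kappa [Mon 17:00, Thu 23:00] → before → candidate.
lambda [Mon 19:00, Wed 05:00] → before → candidate.
theta [Thu 17:00, Sat 03:00] → overlaps → excluded.
Among candidates, earliest start is Mon 02:00 → epsilon.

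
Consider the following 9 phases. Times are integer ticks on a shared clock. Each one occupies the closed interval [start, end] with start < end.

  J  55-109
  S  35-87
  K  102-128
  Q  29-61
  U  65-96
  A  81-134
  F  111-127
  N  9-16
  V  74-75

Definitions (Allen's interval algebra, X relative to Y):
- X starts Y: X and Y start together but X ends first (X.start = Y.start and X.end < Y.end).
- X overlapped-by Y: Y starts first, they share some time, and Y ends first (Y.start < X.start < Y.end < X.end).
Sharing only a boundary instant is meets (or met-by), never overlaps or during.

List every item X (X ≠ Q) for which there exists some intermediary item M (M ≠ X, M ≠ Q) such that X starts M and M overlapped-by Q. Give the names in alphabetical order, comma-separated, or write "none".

none

Target Q = [29, 61].
Intermediaries M with M overlapped-by Q: J, S.
Via J — items with X starts J: none.
Via S — items with X starts S: none.
Union: none.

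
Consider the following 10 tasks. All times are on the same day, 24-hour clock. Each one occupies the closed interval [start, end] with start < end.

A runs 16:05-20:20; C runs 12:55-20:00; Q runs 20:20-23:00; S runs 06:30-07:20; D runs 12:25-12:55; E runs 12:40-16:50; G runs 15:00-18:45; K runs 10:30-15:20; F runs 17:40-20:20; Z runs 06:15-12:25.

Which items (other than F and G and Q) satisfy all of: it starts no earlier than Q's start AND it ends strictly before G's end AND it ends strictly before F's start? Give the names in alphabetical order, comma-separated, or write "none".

none

Conditions: its start is no earlier than Q's start (X.start >= 20:20) AND its end is strictly before G's end (X.end < 18:45) AND its end is strictly before F's start (X.end < 17:40).
A: start 16:05 >= 20:20? ✗; end 20:20 < 18:45? ✗; end 20:20 < 17:40? ✗ → no.
C: start 12:55 >= 20:20? ✗; end 20:00 < 18:45? ✗; end 20:00 < 17:40? ✗ → no.
D: start 12:25 >= 20:20? ✗; end 12:55 < 18:45? ✓; end 12:55 < 17:40? ✓ → no.
E: start 12:40 >= 20:20? ✗; end 16:50 < 18:45? ✓; end 16:50 < 17:40? ✓ → no.
K: start 10:30 >= 20:20? ✗; end 15:20 < 18:45? ✓; end 15:20 < 17:40? ✓ → no.
S: start 06:30 >= 20:20? ✗; end 07:20 < 18:45? ✓; end 07:20 < 17:40? ✓ → no.
Z: start 06:15 >= 20:20? ✗; end 12:25 < 18:45? ✓; end 12:25 < 17:40? ✓ → no.
Result: none.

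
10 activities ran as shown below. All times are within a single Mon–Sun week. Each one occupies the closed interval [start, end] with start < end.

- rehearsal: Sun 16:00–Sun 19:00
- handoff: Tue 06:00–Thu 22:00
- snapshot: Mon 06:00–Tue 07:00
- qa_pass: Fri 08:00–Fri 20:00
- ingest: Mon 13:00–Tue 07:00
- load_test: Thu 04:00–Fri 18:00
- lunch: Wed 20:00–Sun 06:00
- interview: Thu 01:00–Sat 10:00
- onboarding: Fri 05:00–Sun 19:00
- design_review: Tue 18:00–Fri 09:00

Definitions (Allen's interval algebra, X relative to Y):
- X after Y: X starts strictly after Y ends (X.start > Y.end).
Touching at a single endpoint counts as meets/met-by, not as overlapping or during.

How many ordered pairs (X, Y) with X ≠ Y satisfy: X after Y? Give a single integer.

22

Checking all 90 ordered pairs for relation 'after'; matching pairs in alphabetical order:
(design_review, ingest): design_review after ingest ✓
(design_review, snapshot): design_review after snapshot ✓
(interview, ingest): interview after ingest ✓
(interview, snapshot): interview after snapshot ✓
(load_test, ingest): load_test after ingest ✓
(load_test, snapshot): load_test after snapshot ✓
(lunch, ingest): lunch after ingest ✓
(lunch, snapshot): lunch after snapshot ✓
(onboarding, handoff): onboarding after handoff ✓
(onboarding, ingest): onboarding after ingest ✓
(onboarding, snapshot): onboarding after snapshot ✓
(qa_pass, handoff): qa_pass after handoff ✓
(qa_pass, ingest): qa_pass after ingest ✓
(qa_pass, snapshot): qa_pass after snapshot ✓
(rehearsal, design_review): rehearsal after design_review ✓
(rehearsal, handoff): rehearsal after handoff ✓
(rehearsal, ingest): rehearsal after ingest ✓
(rehearsal, interview): rehearsal after interview ✓
(rehearsal, load_test): rehearsal after load_test ✓
(rehearsal, lunch): rehearsal after lunch ✓
(rehearsal, qa_pass): rehearsal after qa_pass ✓
(rehearsal, snapshot): rehearsal after snapshot ✓
Count: 22.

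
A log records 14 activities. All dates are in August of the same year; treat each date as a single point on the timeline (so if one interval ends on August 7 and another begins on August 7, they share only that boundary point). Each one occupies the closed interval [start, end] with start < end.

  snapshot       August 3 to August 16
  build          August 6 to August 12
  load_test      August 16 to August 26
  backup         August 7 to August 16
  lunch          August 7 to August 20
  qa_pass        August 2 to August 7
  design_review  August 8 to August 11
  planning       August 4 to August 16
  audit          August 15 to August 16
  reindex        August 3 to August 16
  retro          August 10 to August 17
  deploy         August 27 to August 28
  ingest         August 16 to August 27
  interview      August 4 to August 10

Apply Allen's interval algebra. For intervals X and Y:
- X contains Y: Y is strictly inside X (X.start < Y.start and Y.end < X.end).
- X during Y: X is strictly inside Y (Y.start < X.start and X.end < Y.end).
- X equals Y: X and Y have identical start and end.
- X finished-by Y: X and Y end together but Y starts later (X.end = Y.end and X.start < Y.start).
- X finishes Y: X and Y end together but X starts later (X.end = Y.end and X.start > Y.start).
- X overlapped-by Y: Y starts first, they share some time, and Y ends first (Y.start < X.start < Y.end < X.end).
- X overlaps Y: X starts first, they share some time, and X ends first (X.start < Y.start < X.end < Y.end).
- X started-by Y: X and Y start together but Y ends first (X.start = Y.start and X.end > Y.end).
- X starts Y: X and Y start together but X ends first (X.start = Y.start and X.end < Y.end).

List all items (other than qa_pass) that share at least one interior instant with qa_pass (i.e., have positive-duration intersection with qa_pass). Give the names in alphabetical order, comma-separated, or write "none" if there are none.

build, interview, planning, reindex, snapshot

Target qa_pass = [August 2, August 7].
audit [August 15, August 16] → after → no.
backup [August 7, August 16] → met-by → no.
build [August 6, August 12] → overlapped-by → yes.
deploy [August 27, August 28] → after → no.
design_review [August 8, August 11] → after → no.
ingest [August 16, August 27] → after → no.
interview [August 4, August 10] → overlapped-by → yes.
load_test [August 16, August 26] → after → no.
lunch [August 7, August 20] → met-by → no.
planning [August 4, August 16] → overlapped-by → yes.
reindex [August 3, August 16] → overlapped-by → yes.
retro [August 10, August 17] → after → no.
snapshot [August 3, August 16] → overlapped-by → yes.
Result: build, interview, planning, reindex, snapshot.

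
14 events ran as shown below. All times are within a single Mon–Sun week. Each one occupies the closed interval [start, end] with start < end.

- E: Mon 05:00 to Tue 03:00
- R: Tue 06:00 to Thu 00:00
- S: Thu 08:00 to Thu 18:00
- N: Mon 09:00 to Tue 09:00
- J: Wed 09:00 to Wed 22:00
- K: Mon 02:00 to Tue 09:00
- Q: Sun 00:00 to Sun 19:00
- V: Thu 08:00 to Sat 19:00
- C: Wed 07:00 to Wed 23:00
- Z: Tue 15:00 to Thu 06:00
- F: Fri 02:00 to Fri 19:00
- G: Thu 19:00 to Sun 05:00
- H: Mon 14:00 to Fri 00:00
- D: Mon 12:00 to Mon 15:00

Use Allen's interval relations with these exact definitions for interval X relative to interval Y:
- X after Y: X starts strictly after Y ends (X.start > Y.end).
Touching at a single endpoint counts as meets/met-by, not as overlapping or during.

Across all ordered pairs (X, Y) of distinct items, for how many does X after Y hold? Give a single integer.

Checking all 182 ordered pairs for relation 'after'; matching pairs in alphabetical order:
(C, D): C after D ✓
(C, E): C after E ✓
(C, K): C after K ✓
(C, N): C after N ✓
(F, C): F after C ✓
(F, D): F after D ✓
(F, E): F after E ✓
(F, H): F after H ✓
(F, J): F after J ✓
(F, K): F after K ✓
(F, N): F after N ✓
(F, R): F after R ✓
(F, S): F after S ✓
(F, Z): F after Z ✓
(G, C): G after C ✓
(G, D): G after D ✓
(G, E): G after E ✓
(G, J): G after J ✓
(G, K): G after K ✓
(G, N): G after N ✓
(G, R): G after R ✓
(G, S): G after S ✓
(G, Z): G after Z ✓
(J, D): J after D ✓
... plus 37 further pairs not listed.
Count: 61.

61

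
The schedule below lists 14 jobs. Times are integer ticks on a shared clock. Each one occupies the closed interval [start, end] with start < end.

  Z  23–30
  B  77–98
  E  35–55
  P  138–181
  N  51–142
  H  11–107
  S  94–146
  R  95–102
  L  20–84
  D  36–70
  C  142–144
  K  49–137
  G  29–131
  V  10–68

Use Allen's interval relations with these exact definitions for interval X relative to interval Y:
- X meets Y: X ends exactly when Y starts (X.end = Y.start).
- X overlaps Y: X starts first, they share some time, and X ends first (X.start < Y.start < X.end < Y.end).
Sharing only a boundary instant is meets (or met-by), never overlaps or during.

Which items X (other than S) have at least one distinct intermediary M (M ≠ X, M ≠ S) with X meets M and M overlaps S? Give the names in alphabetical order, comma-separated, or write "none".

Target S = [94, 146].
Intermediaries M with M overlaps S: B, G, H, K, N.
Via B — items with X meets B: none.
Via G — items with X meets G: none.
Via H — items with X meets H: none.
Via K — items with X meets K: none.
Via N — items with X meets N: none.
Union: none.

none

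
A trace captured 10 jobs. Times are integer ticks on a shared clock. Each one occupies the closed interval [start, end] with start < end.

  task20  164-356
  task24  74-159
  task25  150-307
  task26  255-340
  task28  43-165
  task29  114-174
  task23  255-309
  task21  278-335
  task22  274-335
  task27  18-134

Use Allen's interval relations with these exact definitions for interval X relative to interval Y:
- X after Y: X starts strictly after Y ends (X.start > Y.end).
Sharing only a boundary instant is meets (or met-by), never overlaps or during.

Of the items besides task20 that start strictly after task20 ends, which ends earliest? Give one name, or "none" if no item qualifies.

Target task20 = [164, 356].
task21 [278, 335] → during → excluded.
task22 [274, 335] → during → excluded.
task23 [255, 309] → during → excluded.
task24 [74, 159] → before → excluded.
task25 [150, 307] → overlaps → excluded.
task26 [255, 340] → during → excluded.
task27 [18, 134] → before → excluded.
task28 [43, 165] → overlaps → excluded.
task29 [114, 174] → overlaps → excluded.
No candidates → none.

none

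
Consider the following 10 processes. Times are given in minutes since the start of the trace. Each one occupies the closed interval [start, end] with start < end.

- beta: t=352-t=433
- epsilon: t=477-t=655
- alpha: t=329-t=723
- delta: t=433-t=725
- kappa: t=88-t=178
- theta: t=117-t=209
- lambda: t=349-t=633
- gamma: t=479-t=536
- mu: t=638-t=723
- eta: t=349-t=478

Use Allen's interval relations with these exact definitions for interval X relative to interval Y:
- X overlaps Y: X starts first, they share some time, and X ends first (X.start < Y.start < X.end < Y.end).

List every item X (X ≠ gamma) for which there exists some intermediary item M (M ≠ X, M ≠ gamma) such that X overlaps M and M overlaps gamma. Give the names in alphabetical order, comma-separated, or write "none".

Target gamma = [t=479, t=536].
Intermediaries M with M overlaps gamma: none.
Union: none.

none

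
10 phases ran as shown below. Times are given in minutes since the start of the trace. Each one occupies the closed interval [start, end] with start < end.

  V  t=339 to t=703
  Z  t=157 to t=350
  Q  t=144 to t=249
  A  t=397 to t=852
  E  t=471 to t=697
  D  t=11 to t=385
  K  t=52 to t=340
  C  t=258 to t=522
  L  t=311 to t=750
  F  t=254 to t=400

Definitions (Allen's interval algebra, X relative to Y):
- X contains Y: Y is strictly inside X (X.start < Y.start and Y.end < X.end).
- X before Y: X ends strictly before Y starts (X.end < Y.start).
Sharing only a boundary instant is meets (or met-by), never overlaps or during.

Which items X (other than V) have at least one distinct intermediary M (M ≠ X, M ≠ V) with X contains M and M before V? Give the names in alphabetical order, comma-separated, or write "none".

D, K

Target V = [t=339, t=703].
Intermediaries M with M before V: Q.
Via Q — items with X contains Q: D, K.
Union: D, K.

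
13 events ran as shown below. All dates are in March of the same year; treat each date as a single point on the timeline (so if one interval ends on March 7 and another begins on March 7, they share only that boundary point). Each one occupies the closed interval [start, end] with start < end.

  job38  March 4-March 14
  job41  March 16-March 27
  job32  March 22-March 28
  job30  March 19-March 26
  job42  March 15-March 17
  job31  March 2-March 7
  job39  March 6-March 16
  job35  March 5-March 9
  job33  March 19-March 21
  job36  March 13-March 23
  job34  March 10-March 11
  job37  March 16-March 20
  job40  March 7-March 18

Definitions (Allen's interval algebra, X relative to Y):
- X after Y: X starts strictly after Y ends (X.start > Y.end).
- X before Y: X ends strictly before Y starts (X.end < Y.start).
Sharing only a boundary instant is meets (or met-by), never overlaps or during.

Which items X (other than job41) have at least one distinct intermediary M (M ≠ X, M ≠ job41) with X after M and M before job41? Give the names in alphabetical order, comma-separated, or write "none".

job30, job32, job33, job34, job36, job37, job42

Target job41 = [March 16, March 27].
Intermediaries M with M before job41: job31, job34, job35, job38.
Via job31 — items with X after job31: job30, job32, job33, job34, job36, job37, job42.
Via job34 — items with X after job34: job30, job32, job33, job36, job37, job42.
Via job35 — items with X after job35: job30, job32, job33, job34, job36, job37, job42.
Via job38 — items with X after job38: job30, job32, job33, job37, job42.
Union: job30, job32, job33, job34, job36, job37, job42.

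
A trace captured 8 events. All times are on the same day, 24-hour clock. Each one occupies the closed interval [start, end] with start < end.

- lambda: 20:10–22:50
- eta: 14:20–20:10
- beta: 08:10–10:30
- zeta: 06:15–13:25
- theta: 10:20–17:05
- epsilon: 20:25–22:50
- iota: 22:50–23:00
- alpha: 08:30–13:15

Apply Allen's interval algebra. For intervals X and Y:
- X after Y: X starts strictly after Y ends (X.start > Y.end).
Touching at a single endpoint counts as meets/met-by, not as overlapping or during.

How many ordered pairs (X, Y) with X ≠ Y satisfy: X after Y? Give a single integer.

Checking all 56 ordered pairs for relation 'after'; matching pairs in alphabetical order:
(epsilon, alpha): epsilon after alpha ✓
(epsilon, beta): epsilon after beta ✓
(epsilon, eta): epsilon after eta ✓
(epsilon, theta): epsilon after theta ✓
(epsilon, zeta): epsilon after zeta ✓
(eta, alpha): eta after alpha ✓
(eta, beta): eta after beta ✓
(eta, zeta): eta after zeta ✓
(iota, alpha): iota after alpha ✓
(iota, beta): iota after beta ✓
(iota, eta): iota after eta ✓
(iota, theta): iota after theta ✓
(iota, zeta): iota after zeta ✓
(lambda, alpha): lambda after alpha ✓
(lambda, beta): lambda after beta ✓
(lambda, theta): lambda after theta ✓
(lambda, zeta): lambda after zeta ✓
Count: 17.

17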